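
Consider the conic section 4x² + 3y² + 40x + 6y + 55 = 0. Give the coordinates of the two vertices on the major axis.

4(x² + 10x) + 3(y² + 2y) = -55
Completing the square gives 4(x + 5)² + 3(y + 1)² = -55 + 100 + 3 = 48.
Divide by 48: (x + 5)²/12 + (y + 1)²/16 = 1
Ellipse, center (-5, -1), major axis vertical; a² = 16, b² = 12.
a = 4. Vertices at (h, k ± a).

(-5, -5) and (-5, 3)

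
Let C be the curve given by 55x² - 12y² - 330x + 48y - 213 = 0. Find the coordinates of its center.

(3, 2)

Group: 55(x² - 6x) -12(y² - 4y) = 213
Completing the square gives 55(x - 3)² -12(y - 2)² = 213 + 495 - 48 = 660.
Divide by 660: (x - 3)²/12 - (y - 2)²/55 = 1
Hyperbola with center (3, 2).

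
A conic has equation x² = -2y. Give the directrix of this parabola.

y = 1/2

Vertex (0, 0); 4p = -2 so p = -1/2. Opens down.
Directrix is the horizontal line y = k − p = 0 − (-1/2) = 1/2.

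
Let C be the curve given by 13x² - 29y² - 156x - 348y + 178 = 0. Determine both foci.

Rearranging, 13(x² - 12x) -29(y² + 12y) = -178.
Completing the square gives 13(x - 6)² -29(y + 6)² = -178 + 468 - 1044 = -754.
Divide through by -754 to get (y + 6)²/26 - (x - 6)²/58 = 1.
Hyperbola, center (6, -6), transverse axis vertical; a² = 26, b² = 58.
c² = a² + b² = 26 + 58 = 84, so c = 2√21.
Foci lie on the vertical axis through the center: (h, k ± c).

(6, -6 - 2√21) and (6, -6 + 2√21)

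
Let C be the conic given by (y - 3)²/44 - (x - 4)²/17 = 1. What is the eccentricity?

Center (4, 3). The positive term is the y-term, so the transverse axis is vertical; a² = 44, b² = 17.
c² = a² + b² = 61, so c = √61.
e = c/a = √61/2√11 = √671/22.

e = √671/22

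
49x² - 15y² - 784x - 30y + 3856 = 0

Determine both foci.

(8, -9) and (8, 7)

49(x² - 16x) -15(y² + 2y) = -3856
Completing the square gives 49(x - 8)² -15(y + 1)² = -3856 + 3136 - 15 = -735.
Divide through by -735 to get (y + 1)²/49 - (x - 8)²/15 = 1.
Hyperbola, center (8, -1), transverse axis vertical; a² = 49, b² = 15.
c² = a² + b² = 49 + 15 = 64, so c = 8.
Foci lie on the vertical axis through the center: (h, k ± c).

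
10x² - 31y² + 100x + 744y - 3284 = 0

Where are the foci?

(-5, 12 - √123) and (-5, 12 + √123)

10(x² + 10x) -31(y² - 24y) = 3284
Complete the square: 10(x + 5)² -31(y - 12)² = 3284 + 250 - 4464 = -930
Dividing both sides by -930: (y - 12)²/30 - (x + 5)²/93 = 1
Hyperbola, center (-5, 12), transverse axis vertical; a² = 30, b² = 93.
c² = a² + b² = 30 + 93 = 123, so c = √123.
Foci lie on the vertical axis through the center: (h, k ± c).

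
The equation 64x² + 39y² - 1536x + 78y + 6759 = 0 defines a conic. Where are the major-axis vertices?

(12, -9) and (12, 7)

Group: 64(x² - 24x) + 39(y² + 2y) = -6759
Complete the square in x and y: 64(x - 12)² + 39(y + 1)² = -6759 + 9216 + 39 = 2496
Divide by 2496: (x - 12)²/39 + (y + 1)²/64 = 1
Ellipse, center (12, -1), major axis vertical; a² = 64, b² = 39.
a = 8. Vertices at (h, k ± a).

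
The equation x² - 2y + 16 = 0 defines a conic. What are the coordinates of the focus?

(0, 17/2)

Only x is squared. Complete the square in x: x² = 2(y - 8).
Vertex (0, 8); 4p = 2 so p = 1/2. Opens up.
Focus is p units from the vertex along the axis: (h, k + p).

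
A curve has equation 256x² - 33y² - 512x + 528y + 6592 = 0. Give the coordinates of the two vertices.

Collect terms: 256(x² - 2x) -33(y² - 16y) = -6592
Complete the square: 256(x - 1)² -33(y - 8)² = -6592 + 256 - 2112 = -8448
Divide through by -8448 to get (y - 8)²/256 - (x - 1)²/33 = 1.
Hyperbola, center (1, 8), transverse axis vertical; a² = 256, b² = 33.
a = 16. Vertices at (h, k ± a).

(1, -8) and (1, 24)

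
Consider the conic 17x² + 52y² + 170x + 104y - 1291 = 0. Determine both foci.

Group: 17(x² + 10x) + 52(y² + 2y) = 1291
Completing the square gives 17(x + 5)² + 52(y + 1)² = 1291 + 425 + 52 = 1768.
Divide by 1768: (x + 5)²/104 + (y + 1)²/34 = 1
Ellipse, center (-5, -1), major axis horizontal; a² = 104, b² = 34.
c² = a² - b² = 104 - 34 = 70, so c = √70.
Foci lie on the horizontal axis through the center: (h ± c, k).

(-5 - √70, -1) and (-5 + √70, -1)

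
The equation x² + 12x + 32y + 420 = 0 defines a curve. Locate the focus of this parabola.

(-6, -20)

Only x is squared. Complete the square in x: (x + 6)² = -32(y + 12).
Vertex (-6, -12); 4p = -32 so p = -8. Opens down.
Focus is p units from the vertex along the axis: (h, k + p).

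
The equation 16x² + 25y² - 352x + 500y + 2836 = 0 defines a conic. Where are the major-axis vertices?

(1, -10) and (21, -10)

Group the x- and y-terms: 16(x² - 22x) + 25(y² + 20y) = -2836
Complete the square in x and y: 16(x - 11)² + 25(y + 10)² = -2836 + 1936 + 2500 = 1600
Divide through by 1600 to get (x - 11)²/100 + (y + 10)²/64 = 1.
Ellipse, center (11, -10), major axis horizontal; a² = 100, b² = 64.
a = 10. Vertices at (h ± a, k).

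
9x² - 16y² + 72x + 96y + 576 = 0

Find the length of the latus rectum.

64/3

Group: 9(x² + 8x) -16(y² - 6y) = -576
9(x + 4)² -16(y - 3)² = -576 + 144 - 144 = -576
Dividing both sides by -576: (y - 3)²/36 - (x + 4)²/64 = 1
Hyperbola, center (-4, 3), transverse axis vertical; a² = 36, b² = 64.
Latus rectum length = 2b²/a = 2·64/6 = 64/3.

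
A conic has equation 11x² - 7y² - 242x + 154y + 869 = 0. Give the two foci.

11(x² - 22x) -7(y² - 22y) = -869
11(x - 11)² -7(y - 11)² = -869 + 1331 - 847 = -385
Dividing both sides by -385: (y - 11)²/55 - (x - 11)²/35 = 1
Hyperbola, center (11, 11), transverse axis vertical; a² = 55, b² = 35.
c² = a² + b² = 55 + 35 = 90, so c = 3√10.
Foci lie on the vertical axis through the center: (h, k ± c).

(11, 11 - 3√10) and (11, 11 + 3√10)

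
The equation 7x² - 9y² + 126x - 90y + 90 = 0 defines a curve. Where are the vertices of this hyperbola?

7(x² + 18x) -9(y² + 10y) = -90
Completing the square gives 7(x + 9)² -9(y + 5)² = -90 + 567 - 225 = 252.
Divide through by 252 to get (x + 9)²/36 - (y + 5)²/28 = 1.
Hyperbola, center (-9, -5), transverse axis horizontal; a² = 36, b² = 28.
a = 6. Vertices at (h ± a, k).

(-15, -5) and (-3, -5)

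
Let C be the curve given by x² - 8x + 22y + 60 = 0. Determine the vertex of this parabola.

Only x is squared. Complete the square in x: (x - 4)² = -22(y + 2).
Vertex (4, -2); 4p = -22 so p = -11/2. Opens down.

(4, -2)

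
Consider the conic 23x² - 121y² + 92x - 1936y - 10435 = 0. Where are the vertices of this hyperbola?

(-13, -8) and (9, -8)

Group the x- and y-terms: 23(x² + 4x) -121(y² + 16y) = 10435
Complete the square in x and y: 23(x + 2)² -121(y + 8)² = 10435 + 92 - 7744 = 2783
Divide through by 2783 to get (x + 2)²/121 - (y + 8)²/23 = 1.
Hyperbola, center (-2, -8), transverse axis horizontal; a² = 121, b² = 23.
a = 11. Vertices at (h ± a, k).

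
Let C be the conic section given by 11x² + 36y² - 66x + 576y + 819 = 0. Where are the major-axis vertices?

(-9, -8) and (15, -8)

Group the x- and y-terms: 11(x² - 6x) + 36(y² + 16y) = -819
11(x - 3)² + 36(y + 8)² = -819 + 99 + 2304 = 1584
Divide through by 1584 to get (x - 3)²/144 + (y + 8)²/44 = 1.
Ellipse, center (3, -8), major axis horizontal; a² = 144, b² = 44.
a = 12. Vertices at (h ± a, k).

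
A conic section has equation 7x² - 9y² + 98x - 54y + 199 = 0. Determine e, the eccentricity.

e = 4/3

Group the x- and y-terms: 7(x² + 14x) -9(y² + 6y) = -199
7(x + 7)² -9(y + 3)² = -199 + 343 - 81 = 63
Divide through by 63 to get (x + 7)²/9 - (y + 3)²/7 = 1.
Hyperbola, center (-7, -3), transverse axis horizontal; a² = 9, b² = 7.
c² = a² + b² = 16, so c = 4.
e = c/a = 4/3.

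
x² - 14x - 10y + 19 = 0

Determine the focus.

(7, -1/2)

Only x is squared. Complete the square in x: (x - 7)² = 10(y + 3).
Vertex (7, -3); 4p = 10 so p = 5/2. Opens up.
Focus is p units from the vertex along the axis: (h, k + p).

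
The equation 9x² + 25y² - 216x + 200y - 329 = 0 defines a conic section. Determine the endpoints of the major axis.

9(x² - 24x) + 25(y² + 8y) = 329
9(x - 12)² + 25(y + 4)² = 329 + 1296 + 400 = 2025
Divide through by 2025 to get (x - 12)²/225 + (y + 4)²/81 = 1.
Ellipse, center (12, -4), major axis horizontal; a² = 225, b² = 81.
a = 15. Vertices at (h ± a, k).

(-3, -4) and (27, -4)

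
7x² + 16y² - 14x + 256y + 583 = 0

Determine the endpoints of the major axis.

(-7, -8) and (9, -8)

Group: 7(x² - 2x) + 16(y² + 16y) = -583
Complete the square: 7(x - 1)² + 16(y + 8)² = -583 + 7 + 1024 = 448
Divide by 448: (x - 1)²/64 + (y + 8)²/28 = 1
Ellipse, center (1, -8), major axis horizontal; a² = 64, b² = 28.
a = 8. Vertices at (h ± a, k).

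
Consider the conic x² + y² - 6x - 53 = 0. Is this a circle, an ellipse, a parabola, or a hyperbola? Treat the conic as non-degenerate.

No xy term. Coefficients of x² and y² are A = 1, C = 1.
A = C (same sign) ⇒ circle.

circle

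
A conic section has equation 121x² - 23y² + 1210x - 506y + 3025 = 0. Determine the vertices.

(-5, -22) and (-5, 0)

Collect terms: 121(x² + 10x) -23(y² + 22y) = -3025
Complete the square in x and y: 121(x + 5)² -23(y + 11)² = -3025 + 3025 - 2783 = -2783
Divide through by -2783 to get (y + 11)²/121 - (x + 5)²/23 = 1.
Hyperbola, center (-5, -11), transverse axis vertical; a² = 121, b² = 23.
a = 11. Vertices at (h, k ± a).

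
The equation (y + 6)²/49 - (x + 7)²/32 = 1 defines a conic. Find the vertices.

Center (-7, -6). The positive term is the y-term, so the transverse axis is vertical; a² = 49, b² = 32.
a = 7. Vertices at (h, k ± a).

(-7, -13) and (-7, 1)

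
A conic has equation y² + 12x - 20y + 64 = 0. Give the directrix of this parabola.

x = 6

Only y is squared. Complete the square in y: (y - 10)² = -12(x - 3).
Vertex (3, 10); 4p = -12 so p = -3. Opens left.
Directrix is the vertical line x = h − p = 3 − (-3) = 6.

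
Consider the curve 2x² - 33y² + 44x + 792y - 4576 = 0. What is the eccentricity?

Group: 2(x² + 22x) -33(y² - 24y) = 4576
2(x + 11)² -33(y - 12)² = 4576 + 242 - 4752 = 66
Dividing both sides by 66: (x + 11)²/33 - (y - 12)²/2 = 1
Hyperbola, center (-11, 12), transverse axis horizontal; a² = 33, b² = 2.
c² = a² + b² = 35, so c = √35.
e = c/a = √35/√33 = √1155/33.

e = √1155/33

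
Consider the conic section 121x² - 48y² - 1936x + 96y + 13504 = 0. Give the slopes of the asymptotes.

11√3/12 and -11√3/12

121(x² - 16x) -48(y² - 2y) = -13504
121(x - 8)² -48(y - 1)² = -13504 + 7744 - 48 = -5808
Divide by -5808: (y - 1)²/121 - (x - 8)²/48 = 1
Hyperbola, center (8, 1), transverse axis vertical; a² = 121, b² = 48.
For a vertical hyperbola the asymptotes have slope ±a/b.
Here that is ±11/4√3 = ±11√3/12.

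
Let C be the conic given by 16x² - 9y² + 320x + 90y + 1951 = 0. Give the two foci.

Rearranging, 16(x² + 20x) -9(y² - 10y) = -1951.
Completing the square gives 16(x + 10)² -9(y - 5)² = -1951 + 1600 - 225 = -576.
Divide through by -576 to get (y - 5)²/64 - (x + 10)²/36 = 1.
Hyperbola, center (-10, 5), transverse axis vertical; a² = 64, b² = 36.
c² = a² + b² = 64 + 36 = 100, so c = 10.
Foci lie on the vertical axis through the center: (h, k ± c).

(-10, -5) and (-10, 15)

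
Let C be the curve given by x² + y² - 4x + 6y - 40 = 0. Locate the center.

Rearranging, (x² - 4x) + (y² + 6y) = 40.
Complete the square: (x - 2)² + (y + 3)² = 40 + 4 + 9 = 53
So (x - 2)² + (y + 3)² = 53.
Circle centered at (2, -3) with r² = 53.

(2, -3)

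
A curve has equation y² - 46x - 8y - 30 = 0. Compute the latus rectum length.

46

Only y is squared. Complete the square in y: (y - 4)² = 46(x + 1).
Vertex (-1, 4); 4p = 46 so p = 23/2. Opens right.
Latus rectum length = |4p| = 46.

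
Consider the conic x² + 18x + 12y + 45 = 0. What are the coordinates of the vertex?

Only x is squared. Complete the square in x: (x + 9)² = -12(y - 3).
Vertex (-9, 3); 4p = -12 so p = -3. Opens down.

(-9, 3)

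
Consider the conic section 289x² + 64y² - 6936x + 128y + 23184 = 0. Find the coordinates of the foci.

Group: 289(x² - 24x) + 64(y² + 2y) = -23184
Complete the square in x and y: 289(x - 12)² + 64(y + 1)² = -23184 + 41616 + 64 = 18496
Divide through by 18496 to get (x - 12)²/64 + (y + 1)²/289 = 1.
Ellipse, center (12, -1), major axis vertical; a² = 289, b² = 64.
c² = a² - b² = 289 - 64 = 225, so c = 15.
Foci lie on the vertical axis through the center: (h, k ± c).

(12, -16) and (12, 14)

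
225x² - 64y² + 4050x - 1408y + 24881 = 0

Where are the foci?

Collect terms: 225(x² + 18x) -64(y² + 22y) = -24881
225(x + 9)² -64(y + 11)² = -24881 + 18225 - 7744 = -14400
Dividing both sides by -14400: (y + 11)²/225 - (x + 9)²/64 = 1
Hyperbola, center (-9, -11), transverse axis vertical; a² = 225, b² = 64.
c² = a² + b² = 225 + 64 = 289, so c = 17.
Foci lie on the vertical axis through the center: (h, k ± c).

(-9, -28) and (-9, 6)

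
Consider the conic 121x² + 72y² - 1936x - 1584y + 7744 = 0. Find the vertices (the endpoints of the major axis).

(8, 0) and (8, 22)

Collect terms: 121(x² - 16x) + 72(y² - 22y) = -7744
Complete the square in x and y: 121(x - 8)² + 72(y - 11)² = -7744 + 7744 + 8712 = 8712
Divide through by 8712 to get (x - 8)²/72 + (y - 11)²/121 = 1.
Ellipse, center (8, 11), major axis vertical; a² = 121, b² = 72.
a = 11. Vertices at (h, k ± a).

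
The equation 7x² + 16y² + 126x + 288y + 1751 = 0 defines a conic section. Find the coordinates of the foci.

Group the x- and y-terms: 7(x² + 18x) + 16(y² + 18y) = -1751
Complete the square: 7(x + 9)² + 16(y + 9)² = -1751 + 567 + 1296 = 112
Divide by 112: (x + 9)²/16 + (y + 9)²/7 = 1
Ellipse, center (-9, -9), major axis horizontal; a² = 16, b² = 7.
c² = a² - b² = 16 - 7 = 9, so c = 3.
Foci lie on the horizontal axis through the center: (h ± c, k).

(-12, -9) and (-6, -9)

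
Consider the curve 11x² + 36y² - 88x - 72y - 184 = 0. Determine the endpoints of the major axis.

Group: 11(x² - 8x) + 36(y² - 2y) = 184
Complete the square in x and y: 11(x - 4)² + 36(y - 1)² = 184 + 176 + 36 = 396
Divide through by 396 to get (x - 4)²/36 + (y - 1)²/11 = 1.
Ellipse, center (4, 1), major axis horizontal; a² = 36, b² = 11.
a = 6. Vertices at (h ± a, k).

(-2, 1) and (10, 1)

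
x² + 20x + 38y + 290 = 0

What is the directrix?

Only x is squared. Complete the square in x: (x + 10)² = -38(y + 5).
Vertex (-10, -5); 4p = -38 so p = -19/2. Opens down.
Directrix is the horizontal line y = k − p = -5 − (-19/2) = 9/2.

y = 9/2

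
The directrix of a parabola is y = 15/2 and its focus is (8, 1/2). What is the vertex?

The vertex is the midpoint between the focus and the directrix along the axis of symmetry.
Axis is vertical (directrix is horizontal). Vertex y-coordinate = (1/2 + 15/2)/2 = 4; x-coordinate = 8.

(8, 4)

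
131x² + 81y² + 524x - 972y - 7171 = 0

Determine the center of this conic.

Collect terms: 131(x² + 4x) + 81(y² - 12y) = 7171
Complete the square: 131(x + 2)² + 81(y - 6)² = 7171 + 524 + 2916 = 10611
Divide through by 10611 to get (x + 2)²/81 + (y - 6)²/131 = 1.
Ellipse with center (-2, 6).

(-2, 6)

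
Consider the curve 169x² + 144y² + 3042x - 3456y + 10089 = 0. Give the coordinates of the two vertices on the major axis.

Group the x- and y-terms: 169(x² + 18x) + 144(y² - 24y) = -10089
Completing the square gives 169(x + 9)² + 144(y - 12)² = -10089 + 13689 + 20736 = 24336.
Dividing both sides by 24336: (x + 9)²/144 + (y - 12)²/169 = 1
Ellipse, center (-9, 12), major axis vertical; a² = 169, b² = 144.
a = 13. Vertices at (h, k ± a).

(-9, -1) and (-9, 25)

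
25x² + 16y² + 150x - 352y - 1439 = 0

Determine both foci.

Group the x- and y-terms: 25(x² + 6x) + 16(y² - 22y) = 1439
Completing the square gives 25(x + 3)² + 16(y - 11)² = 1439 + 225 + 1936 = 3600.
Divide through by 3600 to get (x + 3)²/144 + (y - 11)²/225 = 1.
Ellipse, center (-3, 11), major axis vertical; a² = 225, b² = 144.
c² = a² - b² = 225 - 144 = 81, so c = 9.
Foci lie on the vertical axis through the center: (h, k ± c).

(-3, 2) and (-3, 20)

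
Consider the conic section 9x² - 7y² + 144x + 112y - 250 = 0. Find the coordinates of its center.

9(x² + 16x) -7(y² - 16y) = 250
9(x + 8)² -7(y - 8)² = 250 + 576 - 448 = 378
Divide by 378: (x + 8)²/42 - (y - 8)²/54 = 1
Hyperbola with center (-8, 8).

(-8, 8)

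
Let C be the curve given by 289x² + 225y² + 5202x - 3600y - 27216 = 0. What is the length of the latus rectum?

450/17

Rearranging, 289(x² + 18x) + 225(y² - 16y) = 27216.
Completing the square gives 289(x + 9)² + 225(y - 8)² = 27216 + 23409 + 14400 = 65025.
Divide through by 65025 to get (x + 9)²/225 + (y - 8)²/289 = 1.
Ellipse, center (-9, 8), major axis vertical; a² = 289, b² = 225.
Latus rectum length = 2b²/a = 2·225/17 = 450/17.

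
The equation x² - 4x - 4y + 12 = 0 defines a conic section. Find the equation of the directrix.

Only x is squared. Complete the square in x: (x - 2)² = 4(y - 2).
Vertex (2, 2); 4p = 4 so p = 1. Opens up.
Directrix is the horizontal line y = k − p = 2 − (1) = 1.

y = 1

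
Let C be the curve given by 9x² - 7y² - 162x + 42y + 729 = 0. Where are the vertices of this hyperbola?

9(x² - 18x) -7(y² - 6y) = -729
Complete the square in x and y: 9(x - 9)² -7(y - 3)² = -729 + 729 - 63 = -63
Divide through by -63 to get (y - 3)²/9 - (x - 9)²/7 = 1.
Hyperbola, center (9, 3), transverse axis vertical; a² = 9, b² = 7.
a = 3. Vertices at (h, k ± a).

(9, 0) and (9, 6)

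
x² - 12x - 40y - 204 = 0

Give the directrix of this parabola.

Only x is squared. Complete the square in x: (x - 6)² = 40(y + 6).
Vertex (6, -6); 4p = 40 so p = 10. Opens up.
Directrix is the horizontal line y = k − p = -6 − (10) = -16.

y = -16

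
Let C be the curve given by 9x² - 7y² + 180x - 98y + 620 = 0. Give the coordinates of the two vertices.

Group the x- and y-terms: 9(x² + 20x) -7(y² + 14y) = -620
Complete the square: 9(x + 10)² -7(y + 7)² = -620 + 900 - 343 = -63
Divide through by -63 to get (y + 7)²/9 - (x + 10)²/7 = 1.
Hyperbola, center (-10, -7), transverse axis vertical; a² = 9, b² = 7.
a = 3. Vertices at (h, k ± a).

(-10, -10) and (-10, -4)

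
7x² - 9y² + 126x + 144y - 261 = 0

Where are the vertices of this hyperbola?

Rearranging, 7(x² + 18x) -9(y² - 16y) = 261.
Completing the square gives 7(x + 9)² -9(y - 8)² = 261 + 567 - 576 = 252.
Divide by 252: (x + 9)²/36 - (y - 8)²/28 = 1
Hyperbola, center (-9, 8), transverse axis horizontal; a² = 36, b² = 28.
a = 6. Vertices at (h ± a, k).

(-15, 8) and (-3, 8)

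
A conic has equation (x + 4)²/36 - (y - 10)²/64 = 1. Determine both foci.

Center (-4, 10). The positive term is the x-term, so the transverse axis is horizontal; a² = 36, b² = 64.
c² = a² + b² = 36 + 64 = 100, so c = 10.
Foci lie on the horizontal axis through the center: (h ± c, k).

(-14, 10) and (6, 10)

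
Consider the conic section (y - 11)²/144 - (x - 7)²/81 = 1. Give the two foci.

Center (7, 11). The positive term is the y-term, so the transverse axis is vertical; a² = 144, b² = 81.
c² = a² + b² = 144 + 81 = 225, so c = 15.
Foci lie on the vertical axis through the center: (h, k ± c).

(7, -4) and (7, 26)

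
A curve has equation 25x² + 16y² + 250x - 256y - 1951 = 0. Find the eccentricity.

e = 3/5

Rearranging, 25(x² + 10x) + 16(y² - 16y) = 1951.
Complete the square: 25(x + 5)² + 16(y - 8)² = 1951 + 625 + 1024 = 3600
Divide through by 3600 to get (x + 5)²/144 + (y - 8)²/225 = 1.
Ellipse, center (-5, 8), major axis vertical; a² = 225, b² = 144.
c² = a² - b² = 81, so c = 9.
e = c/a = 9/15 = 3/5.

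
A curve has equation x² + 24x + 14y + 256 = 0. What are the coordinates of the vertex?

(-12, -8)

Only x is squared. Complete the square in x: (x + 12)² = -14(y + 8).
Vertex (-12, -8); 4p = -14 so p = -7/2. Opens down.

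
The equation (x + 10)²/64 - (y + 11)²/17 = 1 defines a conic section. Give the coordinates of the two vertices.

Center (-10, -11). The positive term is the x-term, so the transverse axis is horizontal; a² = 64, b² = 17.
a = 8. Vertices at (h ± a, k).

(-18, -11) and (-2, -11)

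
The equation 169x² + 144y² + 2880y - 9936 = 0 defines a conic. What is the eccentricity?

Group the x- and y-terms: 169x² + 144(y² + 20y) = 9936
Completing the square gives 169x² + 144(y + 10)² = 9936 + 0 + 14400 = 24336.
Dividing both sides by 24336: x²/144 + (y + 10)²/169 = 1
Ellipse, center (0, -10), major axis vertical; a² = 169, b² = 144.
c² = a² - b² = 25, so c = 5.
e = c/a = 5/13.

e = 5/13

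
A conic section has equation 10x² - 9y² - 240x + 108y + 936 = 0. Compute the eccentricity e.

e = √19/3

10(x² - 24x) -9(y² - 12y) = -936
Completing the square gives 10(x - 12)² -9(y - 6)² = -936 + 1440 - 324 = 180.
Divide through by 180 to get (x - 12)²/18 - (y - 6)²/20 = 1.
Hyperbola, center (12, 6), transverse axis horizontal; a² = 18, b² = 20.
c² = a² + b² = 38, so c = √38.
e = c/a = √38/3√2 = √19/3.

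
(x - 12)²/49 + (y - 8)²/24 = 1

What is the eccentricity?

Center (12, 8). The larger denominator 49 sits under the x-term, so the major axis is horizontal; a² = 49, b² = 24.
c² = a² - b² = 25, so c = 5.
e = c/a = 5/7.

e = 5/7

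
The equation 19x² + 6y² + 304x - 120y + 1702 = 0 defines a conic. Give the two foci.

(-8, 10 - √13) and (-8, 10 + √13)

Group the x- and y-terms: 19(x² + 16x) + 6(y² - 20y) = -1702
Completing the square gives 19(x + 8)² + 6(y - 10)² = -1702 + 1216 + 600 = 114.
Divide by 114: (x + 8)²/6 + (y - 10)²/19 = 1
Ellipse, center (-8, 10), major axis vertical; a² = 19, b² = 6.
c² = a² - b² = 19 - 6 = 13, so c = √13.
Foci lie on the vertical axis through the center: (h, k ± c).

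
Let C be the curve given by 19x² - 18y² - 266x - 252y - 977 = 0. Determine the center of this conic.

Group: 19(x² - 14x) -18(y² + 14y) = 977
Complete the square in x and y: 19(x - 7)² -18(y + 7)² = 977 + 931 - 882 = 1026
Divide through by 1026 to get (x - 7)²/54 - (y + 7)²/57 = 1.
Hyperbola with center (7, -7).

(7, -7)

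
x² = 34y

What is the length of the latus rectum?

34

Vertex (0, 0); 4p = 34 so p = 17/2. Opens up.
Latus rectum length = |4p| = 34.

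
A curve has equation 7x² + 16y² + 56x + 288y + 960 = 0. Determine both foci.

(-10, -9) and (2, -9)

Group the x- and y-terms: 7(x² + 8x) + 16(y² + 18y) = -960
7(x + 4)² + 16(y + 9)² = -960 + 112 + 1296 = 448
Divide by 448: (x + 4)²/64 + (y + 9)²/28 = 1
Ellipse, center (-4, -9), major axis horizontal; a² = 64, b² = 28.
c² = a² - b² = 64 - 28 = 36, so c = 6.
Foci lie on the horizontal axis through the center: (h ± c, k).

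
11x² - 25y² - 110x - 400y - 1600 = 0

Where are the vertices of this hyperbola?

Collect terms: 11(x² - 10x) -25(y² + 16y) = 1600
11(x - 5)² -25(y + 8)² = 1600 + 275 - 1600 = 275
Divide through by 275 to get (x - 5)²/25 - (y + 8)²/11 = 1.
Hyperbola, center (5, -8), transverse axis horizontal; a² = 25, b² = 11.
a = 5. Vertices at (h ± a, k).

(0, -8) and (10, -8)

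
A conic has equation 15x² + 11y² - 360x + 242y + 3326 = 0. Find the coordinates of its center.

Collect terms: 15(x² - 24x) + 11(y² + 22y) = -3326
Completing the square gives 15(x - 12)² + 11(y + 11)² = -3326 + 2160 + 1331 = 165.
Divide through by 165 to get (x - 12)²/11 + (y + 11)²/15 = 1.
Ellipse with center (12, -11).

(12, -11)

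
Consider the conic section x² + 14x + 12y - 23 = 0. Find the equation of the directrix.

y = 9

Only x is squared. Complete the square in x: (x + 7)² = -12(y - 6).
Vertex (-7, 6); 4p = -12 so p = -3. Opens down.
Directrix is the horizontal line y = k − p = 6 − (-3) = 9.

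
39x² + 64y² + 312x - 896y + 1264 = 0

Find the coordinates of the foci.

(-9, 7) and (1, 7)

Group: 39(x² + 8x) + 64(y² - 14y) = -1264
Completing the square gives 39(x + 4)² + 64(y - 7)² = -1264 + 624 + 3136 = 2496.
Divide by 2496: (x + 4)²/64 + (y - 7)²/39 = 1
Ellipse, center (-4, 7), major axis horizontal; a² = 64, b² = 39.
c² = a² - b² = 64 - 39 = 25, so c = 5.
Foci lie on the horizontal axis through the center: (h ± c, k).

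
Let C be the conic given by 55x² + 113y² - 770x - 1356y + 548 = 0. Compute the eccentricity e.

e = √6554/113

Rearranging, 55(x² - 14x) + 113(y² - 12y) = -548.
55(x - 7)² + 113(y - 6)² = -548 + 2695 + 4068 = 6215
Dividing both sides by 6215: (x - 7)²/113 + (y - 6)²/55 = 1
Ellipse, center (7, 6), major axis horizontal; a² = 113, b² = 55.
c² = a² - b² = 58, so c = √58.
e = c/a = √58/√113 = √6554/113.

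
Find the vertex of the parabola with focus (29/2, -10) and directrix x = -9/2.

(5, -10)

The vertex is the midpoint between the focus and the directrix along the axis of symmetry.
Axis is horizontal (directrix is vertical). Vertex x-coordinate = (29/2 + (-9/2))/2 = 5; y-coordinate = -10.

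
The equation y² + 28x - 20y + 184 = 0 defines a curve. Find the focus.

Only y is squared. Complete the square in y: (y - 10)² = -28(x + 3).
Vertex (-3, 10); 4p = -28 so p = -7. Opens left.
Focus is p units from the vertex along the axis: (h + p, k).

(-10, 10)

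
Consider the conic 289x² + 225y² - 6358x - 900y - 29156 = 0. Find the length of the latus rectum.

450/17

Collect terms: 289(x² - 22x) + 225(y² - 4y) = 29156
Completing the square gives 289(x - 11)² + 225(y - 2)² = 29156 + 34969 + 900 = 65025.
Divide through by 65025 to get (x - 11)²/225 + (y - 2)²/289 = 1.
Ellipse, center (11, 2), major axis vertical; a² = 289, b² = 225.
Latus rectum length = 2b²/a = 2·225/17 = 450/17.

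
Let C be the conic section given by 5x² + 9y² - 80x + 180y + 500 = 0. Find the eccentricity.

e = 2/3

Group the x- and y-terms: 5(x² - 16x) + 9(y² + 20y) = -500
Completing the square gives 5(x - 8)² + 9(y + 10)² = -500 + 320 + 900 = 720.
Dividing both sides by 720: (x - 8)²/144 + (y + 10)²/80 = 1
Ellipse, center (8, -10), major axis horizontal; a² = 144, b² = 80.
c² = a² - b² = 64, so c = 8.
e = c/a = 8/12 = 2/3.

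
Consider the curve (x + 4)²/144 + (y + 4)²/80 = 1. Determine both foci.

(-12, -4) and (4, -4)

Center (-4, -4). The larger denominator 144 sits under the x-term, so the major axis is horizontal; a² = 144, b² = 80.
c² = a² - b² = 144 - 80 = 64, so c = 8.
Foci lie on the horizontal axis through the center: (h ± c, k).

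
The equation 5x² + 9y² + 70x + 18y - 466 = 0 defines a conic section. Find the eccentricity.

Group the x- and y-terms: 5(x² + 14x) + 9(y² + 2y) = 466
Complete the square: 5(x + 7)² + 9(y + 1)² = 466 + 245 + 9 = 720
Divide through by 720 to get (x + 7)²/144 + (y + 1)²/80 = 1.
Ellipse, center (-7, -1), major axis horizontal; a² = 144, b² = 80.
c² = a² - b² = 64, so c = 8.
e = c/a = 8/12 = 2/3.

e = 2/3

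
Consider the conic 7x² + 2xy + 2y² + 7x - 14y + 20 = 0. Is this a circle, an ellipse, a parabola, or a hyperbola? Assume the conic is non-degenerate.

A = 7, B = 2, C = 2.
Discriminant B² − 4AC = 2² − 4·7·2 = -52.
B² − 4AC < 0 ⇒ ellipse.

ellipse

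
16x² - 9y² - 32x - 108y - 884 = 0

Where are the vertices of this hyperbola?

(-5, -6) and (7, -6)

Rearranging, 16(x² - 2x) -9(y² + 12y) = 884.
Completing the square gives 16(x - 1)² -9(y + 6)² = 884 + 16 - 324 = 576.
Divide through by 576 to get (x - 1)²/36 - (y + 6)²/64 = 1.
Hyperbola, center (1, -6), transverse axis horizontal; a² = 36, b² = 64.
a = 6. Vertices at (h ± a, k).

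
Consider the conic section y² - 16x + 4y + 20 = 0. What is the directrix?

Only y is squared. Complete the square in y: (y + 2)² = 16(x - 1).
Vertex (1, -2); 4p = 16 so p = 4. Opens right.
Directrix is the vertical line x = h − p = 1 − (4) = -3.

x = -3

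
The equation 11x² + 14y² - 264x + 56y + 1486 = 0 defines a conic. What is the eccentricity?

e = √42/14

Rearranging, 11(x² - 24x) + 14(y² + 4y) = -1486.
Complete the square: 11(x - 12)² + 14(y + 2)² = -1486 + 1584 + 56 = 154
Divide through by 154 to get (x - 12)²/14 + (y + 2)²/11 = 1.
Ellipse, center (12, -2), major axis horizontal; a² = 14, b² = 11.
c² = a² - b² = 3, so c = √3.
e = c/a = √3/√14 = √42/14.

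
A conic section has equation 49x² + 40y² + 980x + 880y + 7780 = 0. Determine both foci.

49(x² + 20x) + 40(y² + 22y) = -7780
Completing the square gives 49(x + 10)² + 40(y + 11)² = -7780 + 4900 + 4840 = 1960.
Divide through by 1960 to get (x + 10)²/40 + (y + 11)²/49 = 1.
Ellipse, center (-10, -11), major axis vertical; a² = 49, b² = 40.
c² = a² - b² = 49 - 40 = 9, so c = 3.
Foci lie on the vertical axis through the center: (h, k ± c).

(-10, -14) and (-10, -8)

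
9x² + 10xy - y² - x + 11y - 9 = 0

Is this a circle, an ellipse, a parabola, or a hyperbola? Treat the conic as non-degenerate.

hyperbola

A = 9, B = 10, C = -1.
Discriminant B² − 4AC = 10² − 4·9·(-1) = 136.
B² − 4AC > 0 ⇒ hyperbola.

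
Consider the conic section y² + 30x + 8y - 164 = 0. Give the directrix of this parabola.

Only y is squared. Complete the square in y: (y + 4)² = -30(x - 6).
Vertex (6, -4); 4p = -30 so p = -15/2. Opens left.
Directrix is the vertical line x = h − p = 6 − (-15/2) = 27/2.

x = 27/2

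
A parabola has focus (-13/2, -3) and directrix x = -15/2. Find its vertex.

The vertex is the midpoint between the focus and the directrix along the axis of symmetry.
Axis is horizontal (directrix is vertical). Vertex x-coordinate = (-13/2 + (-15/2))/2 = -7; y-coordinate = -3.

(-7, -3)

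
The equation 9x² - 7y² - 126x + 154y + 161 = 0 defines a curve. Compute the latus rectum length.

Group: 9(x² - 14x) -7(y² - 22y) = -161
Completing the square gives 9(x - 7)² -7(y - 11)² = -161 + 441 - 847 = -567.
Divide through by -567 to get (y - 11)²/81 - (x - 7)²/63 = 1.
Hyperbola, center (7, 11), transverse axis vertical; a² = 81, b² = 63.
Latus rectum length = 2b²/a = 2·63/9 = 14.

14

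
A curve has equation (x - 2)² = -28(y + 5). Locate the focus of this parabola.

(2, -12)

Vertex (2, -5); 4p = -28 so p = -7. Opens down.
Focus is p units from the vertex along the axis: (h, k + p).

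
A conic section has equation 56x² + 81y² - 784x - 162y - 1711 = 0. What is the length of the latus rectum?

112/9

Group: 56(x² - 14x) + 81(y² - 2y) = 1711
56(x - 7)² + 81(y - 1)² = 1711 + 2744 + 81 = 4536
Divide through by 4536 to get (x - 7)²/81 + (y - 1)²/56 = 1.
Ellipse, center (7, 1), major axis horizontal; a² = 81, b² = 56.
Latus rectum length = 2b²/a = 2·56/9 = 112/9.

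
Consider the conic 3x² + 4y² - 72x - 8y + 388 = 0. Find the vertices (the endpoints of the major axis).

Group: 3(x² - 24x) + 4(y² - 2y) = -388
Completing the square gives 3(x - 12)² + 4(y - 1)² = -388 + 432 + 4 = 48.
Divide by 48: (x - 12)²/16 + (y - 1)²/12 = 1
Ellipse, center (12, 1), major axis horizontal; a² = 16, b² = 12.
a = 4. Vertices at (h ± a, k).

(8, 1) and (16, 1)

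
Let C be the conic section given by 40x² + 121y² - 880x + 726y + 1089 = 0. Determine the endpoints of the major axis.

(0, -3) and (22, -3)

Group: 40(x² - 22x) + 121(y² + 6y) = -1089
40(x - 11)² + 121(y + 3)² = -1089 + 4840 + 1089 = 4840
Dividing both sides by 4840: (x - 11)²/121 + (y + 3)²/40 = 1
Ellipse, center (11, -3), major axis horizontal; a² = 121, b² = 40.
a = 11. Vertices at (h ± a, k).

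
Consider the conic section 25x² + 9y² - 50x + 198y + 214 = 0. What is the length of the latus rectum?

36/5

Rearranging, 25(x² - 2x) + 9(y² + 22y) = -214.
Complete the square: 25(x - 1)² + 9(y + 11)² = -214 + 25 + 1089 = 900
Divide by 900: (x - 1)²/36 + (y + 11)²/100 = 1
Ellipse, center (1, -11), major axis vertical; a² = 100, b² = 36.
Latus rectum length = 2b²/a = 2·36/10 = 36/5.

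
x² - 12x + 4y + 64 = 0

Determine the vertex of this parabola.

(6, -7)

Only x is squared. Complete the square in x: (x - 6)² = -4(y + 7).
Vertex (6, -7); 4p = -4 so p = -1. Opens down.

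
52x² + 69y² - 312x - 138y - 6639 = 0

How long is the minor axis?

Rearranging, 52(x² - 6x) + 69(y² - 2y) = 6639.
52(x - 3)² + 69(y - 1)² = 6639 + 468 + 69 = 7176
Divide through by 7176 to get (x - 3)²/138 + (y - 1)²/104 = 1.
Ellipse, center (3, 1), major axis horizontal; a² = 138, b² = 104.
b² = 104 so b = 2√26; the minor axis has length 2b = 4√26.

4√26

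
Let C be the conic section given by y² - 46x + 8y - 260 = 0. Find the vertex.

Only y is squared. Complete the square in y: (y + 4)² = 46(x + 6).
Vertex (-6, -4); 4p = 46 so p = 23/2. Opens right.

(-6, -4)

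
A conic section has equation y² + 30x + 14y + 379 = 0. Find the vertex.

Only y is squared. Complete the square in y: (y + 7)² = -30(x + 11).
Vertex (-11, -7); 4p = -30 so p = -15/2. Opens left.

(-11, -7)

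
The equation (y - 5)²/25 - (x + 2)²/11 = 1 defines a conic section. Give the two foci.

(-2, -1) and (-2, 11)

Center (-2, 5). The positive term is the y-term, so the transverse axis is vertical; a² = 25, b² = 11.
c² = a² + b² = 25 + 11 = 36, so c = 6.
Foci lie on the vertical axis through the center: (h, k ± c).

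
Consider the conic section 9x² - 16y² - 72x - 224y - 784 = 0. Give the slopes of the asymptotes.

3/4 and -3/4

9(x² - 8x) -16(y² + 14y) = 784
Complete the square in x and y: 9(x - 4)² -16(y + 7)² = 784 + 144 - 784 = 144
Dividing both sides by 144: (x - 4)²/16 - (y + 7)²/9 = 1
Hyperbola, center (4, -7), transverse axis horizontal; a² = 16, b² = 9.
For a horizontal hyperbola the asymptotes have slope ±b/a.
Here that is ±3/4.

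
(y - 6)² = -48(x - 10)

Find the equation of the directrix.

Vertex (10, 6); 4p = -48 so p = -12. Opens left.
Directrix is the vertical line x = h − p = 10 − (-12) = 22.

x = 22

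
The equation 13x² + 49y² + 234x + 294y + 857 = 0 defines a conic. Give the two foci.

13(x² + 18x) + 49(y² + 6y) = -857
13(x + 9)² + 49(y + 3)² = -857 + 1053 + 441 = 637
Divide by 637: (x + 9)²/49 + (y + 3)²/13 = 1
Ellipse, center (-9, -3), major axis horizontal; a² = 49, b² = 13.
c² = a² - b² = 49 - 13 = 36, so c = 6.
Foci lie on the horizontal axis through the center: (h ± c, k).

(-15, -3) and (-3, -3)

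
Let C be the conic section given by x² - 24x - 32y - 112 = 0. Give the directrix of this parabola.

Only x is squared. Complete the square in x: (x - 12)² = 32(y + 8).
Vertex (12, -8); 4p = 32 so p = 8. Opens up.
Directrix is the horizontal line y = k − p = -8 − (8) = -16.

y = -16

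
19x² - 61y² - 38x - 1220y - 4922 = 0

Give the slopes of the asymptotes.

√1159/61 and -√1159/61

19(x² - 2x) -61(y² + 20y) = 4922
Completing the square gives 19(x - 1)² -61(y + 10)² = 4922 + 19 - 6100 = -1159.
Divide by -1159: (y + 10)²/19 - (x - 1)²/61 = 1
Hyperbola, center (1, -10), transverse axis vertical; a² = 19, b² = 61.
For a vertical hyperbola the asymptotes have slope ±a/b.
Here that is ±√19/√61 = ±√1159/61.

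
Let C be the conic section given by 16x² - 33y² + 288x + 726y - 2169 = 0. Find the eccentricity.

e = 7/4

16(x² + 18x) -33(y² - 22y) = 2169
Complete the square: 16(x + 9)² -33(y - 11)² = 2169 + 1296 - 3993 = -528
Divide through by -528 to get (y - 11)²/16 - (x + 9)²/33 = 1.
Hyperbola, center (-9, 11), transverse axis vertical; a² = 16, b² = 33.
c² = a² + b² = 49, so c = 7.
e = c/a = 7/4.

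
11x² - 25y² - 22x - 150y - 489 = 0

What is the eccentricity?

e = 6/5

Group: 11(x² - 2x) -25(y² + 6y) = 489
Complete the square in x and y: 11(x - 1)² -25(y + 3)² = 489 + 11 - 225 = 275
Dividing both sides by 275: (x - 1)²/25 - (y + 3)²/11 = 1
Hyperbola, center (1, -3), transverse axis horizontal; a² = 25, b² = 11.
c² = a² + b² = 36, so c = 6.
e = c/a = 6/5.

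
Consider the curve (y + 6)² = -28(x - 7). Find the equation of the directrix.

x = 14

Vertex (7, -6); 4p = -28 so p = -7. Opens left.
Directrix is the vertical line x = h − p = 7 − (-7) = 14.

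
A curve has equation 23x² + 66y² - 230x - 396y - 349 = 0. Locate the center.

Group: 23(x² - 10x) + 66(y² - 6y) = 349
Complete the square: 23(x - 5)² + 66(y - 3)² = 349 + 575 + 594 = 1518
Divide through by 1518 to get (x - 5)²/66 + (y - 3)²/23 = 1.
Ellipse with center (5, 3).

(5, 3)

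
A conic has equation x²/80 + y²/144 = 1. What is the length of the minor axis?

Center (0, 0). The larger denominator 144 sits under the y-term, so the major axis is vertical; a² = 144, b² = 80.
b² = 80 so b = 4√5; the minor axis has length 2b = 8√5.

8√5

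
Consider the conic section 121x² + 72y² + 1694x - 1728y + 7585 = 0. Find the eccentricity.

Rearranging, 121(x² + 14x) + 72(y² - 24y) = -7585.
Complete the square in x and y: 121(x + 7)² + 72(y - 12)² = -7585 + 5929 + 10368 = 8712
Divide by 8712: (x + 7)²/72 + (y - 12)²/121 = 1
Ellipse, center (-7, 12), major axis vertical; a² = 121, b² = 72.
c² = a² - b² = 49, so c = 7.
e = c/a = 7/11.

e = 7/11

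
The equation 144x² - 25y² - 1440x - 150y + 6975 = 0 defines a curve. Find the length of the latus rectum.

25/6

144(x² - 10x) -25(y² + 6y) = -6975
Complete the square: 144(x - 5)² -25(y + 3)² = -6975 + 3600 - 225 = -3600
Divide through by -3600 to get (y + 3)²/144 - (x - 5)²/25 = 1.
Hyperbola, center (5, -3), transverse axis vertical; a² = 144, b² = 25.
Latus rectum length = 2b²/a = 2·25/12 = 25/6.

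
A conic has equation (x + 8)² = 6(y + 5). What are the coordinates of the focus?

(-8, -7/2)

Vertex (-8, -5); 4p = 6 so p = 3/2. Opens up.
Focus is p units from the vertex along the axis: (h, k + p).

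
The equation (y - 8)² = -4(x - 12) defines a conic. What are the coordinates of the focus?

(11, 8)

Vertex (12, 8); 4p = -4 so p = -1. Opens left.
Focus is p units from the vertex along the axis: (h + p, k).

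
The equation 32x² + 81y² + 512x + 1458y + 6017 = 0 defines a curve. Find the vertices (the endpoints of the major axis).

Group: 32(x² + 16x) + 81(y² + 18y) = -6017
Completing the square gives 32(x + 8)² + 81(y + 9)² = -6017 + 2048 + 6561 = 2592.
Dividing both sides by 2592: (x + 8)²/81 + (y + 9)²/32 = 1
Ellipse, center (-8, -9), major axis horizontal; a² = 81, b² = 32.
a = 9. Vertices at (h ± a, k).

(-17, -9) and (1, -9)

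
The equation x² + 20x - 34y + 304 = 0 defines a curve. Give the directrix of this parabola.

Only x is squared. Complete the square in x: (x + 10)² = 34(y - 6).
Vertex (-10, 6); 4p = 34 so p = 17/2. Opens up.
Directrix is the horizontal line y = k − p = 6 − (17/2) = -5/2.

y = -5/2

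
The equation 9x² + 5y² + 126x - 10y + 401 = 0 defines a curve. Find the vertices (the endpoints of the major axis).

9(x² + 14x) + 5(y² - 2y) = -401
9(x + 7)² + 5(y - 1)² = -401 + 441 + 5 = 45
Dividing both sides by 45: (x + 7)²/5 + (y - 1)²/9 = 1
Ellipse, center (-7, 1), major axis vertical; a² = 9, b² = 5.
a = 3. Vertices at (h, k ± a).

(-7, -2) and (-7, 4)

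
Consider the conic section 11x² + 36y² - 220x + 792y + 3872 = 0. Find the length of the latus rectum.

22/3

Rearranging, 11(x² - 20x) + 36(y² + 22y) = -3872.
Complete the square in x and y: 11(x - 10)² + 36(y + 11)² = -3872 + 1100 + 4356 = 1584
Dividing both sides by 1584: (x - 10)²/144 + (y + 11)²/44 = 1
Ellipse, center (10, -11), major axis horizontal; a² = 144, b² = 44.
Latus rectum length = 2b²/a = 2·44/12 = 22/3.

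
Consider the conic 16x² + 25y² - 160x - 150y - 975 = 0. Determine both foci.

(-1, 3) and (11, 3)

Collect terms: 16(x² - 10x) + 25(y² - 6y) = 975
Completing the square gives 16(x - 5)² + 25(y - 3)² = 975 + 400 + 225 = 1600.
Dividing both sides by 1600: (x - 5)²/100 + (y - 3)²/64 = 1
Ellipse, center (5, 3), major axis horizontal; a² = 100, b² = 64.
c² = a² - b² = 100 - 64 = 36, so c = 6.
Foci lie on the horizontal axis through the center: (h ± c, k).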